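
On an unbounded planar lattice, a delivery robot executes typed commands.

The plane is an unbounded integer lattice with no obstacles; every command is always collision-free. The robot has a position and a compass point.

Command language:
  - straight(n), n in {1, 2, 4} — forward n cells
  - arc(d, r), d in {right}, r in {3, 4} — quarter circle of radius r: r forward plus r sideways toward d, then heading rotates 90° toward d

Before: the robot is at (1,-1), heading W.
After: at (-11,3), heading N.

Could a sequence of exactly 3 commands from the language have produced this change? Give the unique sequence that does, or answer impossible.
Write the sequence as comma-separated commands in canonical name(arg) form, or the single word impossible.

straight(4), straight(4), arc(right, 4)

key: cell and facing (now N) both changed — the 3 commands mix motion and turning
t0: at (1,-1), heading W
step 1 (straight(4)): at (-3,-1), heading W
step 2 (straight(4)): at (-7,-1), heading W
step 3 (arc(right, 4)): at (-11,3), heading N
uniquely the one of 125 3-step routes that fits.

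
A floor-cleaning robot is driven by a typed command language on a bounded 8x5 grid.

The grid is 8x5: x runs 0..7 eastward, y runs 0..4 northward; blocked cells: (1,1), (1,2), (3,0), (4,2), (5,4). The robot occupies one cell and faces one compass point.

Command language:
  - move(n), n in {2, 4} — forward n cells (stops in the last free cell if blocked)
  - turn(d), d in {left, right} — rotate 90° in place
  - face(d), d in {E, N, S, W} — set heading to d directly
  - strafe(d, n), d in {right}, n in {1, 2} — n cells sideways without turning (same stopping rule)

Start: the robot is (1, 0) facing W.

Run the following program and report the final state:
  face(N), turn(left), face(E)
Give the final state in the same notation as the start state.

(1, 0) facing E

begin: (1, 0) facing W
t=1 face(N) ⇒ (1, 0) facing N
t=2 turn(left) ⇒ (1, 0) facing W
t=3 face(E) ⇒ (1, 0) facing E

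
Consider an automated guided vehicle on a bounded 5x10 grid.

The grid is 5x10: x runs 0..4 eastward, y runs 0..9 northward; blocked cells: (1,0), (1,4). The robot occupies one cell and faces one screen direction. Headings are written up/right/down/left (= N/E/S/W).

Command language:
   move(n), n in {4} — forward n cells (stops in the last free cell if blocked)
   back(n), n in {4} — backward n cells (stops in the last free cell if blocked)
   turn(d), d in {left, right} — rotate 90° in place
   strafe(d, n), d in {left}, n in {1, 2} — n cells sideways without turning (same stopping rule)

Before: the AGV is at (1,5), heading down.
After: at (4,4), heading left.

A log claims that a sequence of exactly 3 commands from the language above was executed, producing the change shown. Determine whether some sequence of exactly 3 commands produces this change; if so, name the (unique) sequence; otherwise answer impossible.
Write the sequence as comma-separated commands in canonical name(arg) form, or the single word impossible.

key: back(4) runs into the grid edge before its full distance
from: at (1,5), heading down
step 1 (turn(right)): at (1,5), heading left
step 2 (back(4)): at (4,5), heading left
step 3 (strafe(left, 1)): at (4,4), heading left
no rival 3-sequence matches.

turn(right), back(4), strafe(left, 1)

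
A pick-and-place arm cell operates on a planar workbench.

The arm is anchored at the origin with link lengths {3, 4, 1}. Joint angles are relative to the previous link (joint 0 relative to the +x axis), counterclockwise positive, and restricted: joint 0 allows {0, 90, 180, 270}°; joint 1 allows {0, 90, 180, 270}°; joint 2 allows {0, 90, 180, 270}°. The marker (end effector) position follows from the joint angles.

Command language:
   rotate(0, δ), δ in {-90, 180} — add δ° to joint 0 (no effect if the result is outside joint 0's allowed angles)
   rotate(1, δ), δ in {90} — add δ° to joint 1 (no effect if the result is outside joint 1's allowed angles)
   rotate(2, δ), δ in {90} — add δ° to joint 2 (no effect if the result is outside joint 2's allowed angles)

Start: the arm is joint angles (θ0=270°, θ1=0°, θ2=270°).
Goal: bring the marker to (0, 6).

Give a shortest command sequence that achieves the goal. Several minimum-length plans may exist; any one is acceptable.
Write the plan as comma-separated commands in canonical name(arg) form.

rotate(2, 90), rotate(2, 90), rotate(2, 90), rotate(0, 180)

start: joint angles (θ0=270°, θ1=0°, θ2=270°)
1. rotate(2, 90) → joint angles (θ0=270°, θ1=0°, θ2=0°)
2. rotate(2, 90) → joint angles (θ0=270°, θ1=0°, θ2=90°)
3. rotate(2, 90) → joint angles (θ0=270°, θ1=0°, θ2=180°)
4. rotate(0, 180) → joint angles (θ0=90°, θ1=0°, θ2=180°)
nothing shorter than 4 reaches the goal.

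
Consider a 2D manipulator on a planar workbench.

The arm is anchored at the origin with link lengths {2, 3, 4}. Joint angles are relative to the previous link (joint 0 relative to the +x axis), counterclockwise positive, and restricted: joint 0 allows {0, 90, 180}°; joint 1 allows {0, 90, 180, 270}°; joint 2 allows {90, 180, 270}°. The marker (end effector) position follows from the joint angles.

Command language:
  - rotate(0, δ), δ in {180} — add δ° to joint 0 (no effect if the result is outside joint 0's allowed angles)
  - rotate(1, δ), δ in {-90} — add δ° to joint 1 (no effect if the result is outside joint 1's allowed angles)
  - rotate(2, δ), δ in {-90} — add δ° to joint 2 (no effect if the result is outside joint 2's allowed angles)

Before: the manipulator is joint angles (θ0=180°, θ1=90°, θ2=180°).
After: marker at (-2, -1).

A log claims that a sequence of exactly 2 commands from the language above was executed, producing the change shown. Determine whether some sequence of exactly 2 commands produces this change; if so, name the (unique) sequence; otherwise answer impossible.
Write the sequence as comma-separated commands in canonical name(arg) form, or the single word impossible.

rotate(1, -90), rotate(1, -90)

from: joint angles (θ0=180°, θ1=90°, θ2=180°)
1. rotate(1, -90) → joint angles (θ0=180°, θ1=0°, θ2=180°)
2. rotate(1, -90) → joint angles (θ0=180°, θ1=270°, θ2=180°)
all 9 alternatives checked — unique.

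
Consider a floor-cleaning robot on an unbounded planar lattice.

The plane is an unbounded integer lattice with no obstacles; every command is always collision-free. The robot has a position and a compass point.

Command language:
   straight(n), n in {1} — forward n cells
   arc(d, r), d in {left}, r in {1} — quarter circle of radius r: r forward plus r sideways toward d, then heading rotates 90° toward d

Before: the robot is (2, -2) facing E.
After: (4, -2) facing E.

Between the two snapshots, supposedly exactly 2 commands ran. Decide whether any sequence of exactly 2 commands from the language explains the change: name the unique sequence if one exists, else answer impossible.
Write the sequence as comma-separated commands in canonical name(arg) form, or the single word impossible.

straight(1), straight(1)

key: still facing E at the end — nothing in the sequence rotates
begin: (2, -2) facing E
t=1 straight(1) ⇒ (3, -2) facing E
t=2 straight(1) ⇒ (4, -2) facing E
all 4 alternatives checked — unique.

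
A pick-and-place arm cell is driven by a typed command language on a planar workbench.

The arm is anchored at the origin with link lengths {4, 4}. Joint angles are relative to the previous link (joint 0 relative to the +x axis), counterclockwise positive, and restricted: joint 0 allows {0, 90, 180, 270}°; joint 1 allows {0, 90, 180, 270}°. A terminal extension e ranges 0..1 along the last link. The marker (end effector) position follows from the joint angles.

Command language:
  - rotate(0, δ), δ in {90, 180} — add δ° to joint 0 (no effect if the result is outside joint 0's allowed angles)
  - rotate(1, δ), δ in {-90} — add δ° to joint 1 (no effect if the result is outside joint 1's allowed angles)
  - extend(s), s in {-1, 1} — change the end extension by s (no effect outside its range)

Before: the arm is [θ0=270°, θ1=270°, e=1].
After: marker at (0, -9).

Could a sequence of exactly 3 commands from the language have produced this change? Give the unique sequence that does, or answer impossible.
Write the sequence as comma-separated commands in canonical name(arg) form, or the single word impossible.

initial: [θ0=270°, θ1=270°, e=1]
1. rotate(1, -90) → [θ0=270°, θ1=180°, e=1]
2. rotate(1, -90) → [θ0=270°, θ1=90°, e=1]
3. rotate(1, -90) → [θ0=270°, θ1=0°, e=1]
no other 3-command option fits: unique.

rotate(1, -90), rotate(1, -90), rotate(1, -90)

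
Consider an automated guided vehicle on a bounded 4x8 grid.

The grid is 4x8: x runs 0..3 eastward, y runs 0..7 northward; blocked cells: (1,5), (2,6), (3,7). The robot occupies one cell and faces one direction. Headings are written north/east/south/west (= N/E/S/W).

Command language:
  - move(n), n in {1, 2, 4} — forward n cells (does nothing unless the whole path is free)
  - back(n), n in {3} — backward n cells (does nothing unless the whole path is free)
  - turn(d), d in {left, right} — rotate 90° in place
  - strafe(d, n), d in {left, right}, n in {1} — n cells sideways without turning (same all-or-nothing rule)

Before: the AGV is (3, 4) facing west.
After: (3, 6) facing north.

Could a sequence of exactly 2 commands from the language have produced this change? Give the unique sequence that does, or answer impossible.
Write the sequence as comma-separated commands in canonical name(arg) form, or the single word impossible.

key: position moved to (3,6) AND the heading swung to N — translation plus rotation needed
t0: (3, 4) facing west
t=1 turn(right) ⇒ (3, 4) facing north
t=2 move(2) ⇒ (3, 6) facing north
no rival 2-sequence matches.

turn(right), move(2)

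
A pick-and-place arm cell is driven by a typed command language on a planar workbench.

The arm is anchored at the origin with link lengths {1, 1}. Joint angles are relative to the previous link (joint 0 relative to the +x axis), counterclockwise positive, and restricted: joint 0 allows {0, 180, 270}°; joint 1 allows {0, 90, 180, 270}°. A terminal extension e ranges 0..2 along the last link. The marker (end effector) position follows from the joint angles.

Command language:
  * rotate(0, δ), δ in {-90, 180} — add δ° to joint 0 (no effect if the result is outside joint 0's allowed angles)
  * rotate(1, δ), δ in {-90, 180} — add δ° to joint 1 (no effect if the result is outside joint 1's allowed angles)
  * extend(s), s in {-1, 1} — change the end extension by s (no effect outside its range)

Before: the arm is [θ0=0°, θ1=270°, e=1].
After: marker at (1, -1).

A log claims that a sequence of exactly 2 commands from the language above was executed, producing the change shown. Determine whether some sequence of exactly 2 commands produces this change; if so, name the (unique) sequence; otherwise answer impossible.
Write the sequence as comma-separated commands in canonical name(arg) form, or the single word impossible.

extend(-1), extend(-1)

start: [θ0=0°, θ1=270°, e=1]
1. extend(-1) → [θ0=0°, θ1=270°, e=0]
2. extend(-1) → [θ0=0°, θ1=270°, e=0]
no other 2-command option fits: unique.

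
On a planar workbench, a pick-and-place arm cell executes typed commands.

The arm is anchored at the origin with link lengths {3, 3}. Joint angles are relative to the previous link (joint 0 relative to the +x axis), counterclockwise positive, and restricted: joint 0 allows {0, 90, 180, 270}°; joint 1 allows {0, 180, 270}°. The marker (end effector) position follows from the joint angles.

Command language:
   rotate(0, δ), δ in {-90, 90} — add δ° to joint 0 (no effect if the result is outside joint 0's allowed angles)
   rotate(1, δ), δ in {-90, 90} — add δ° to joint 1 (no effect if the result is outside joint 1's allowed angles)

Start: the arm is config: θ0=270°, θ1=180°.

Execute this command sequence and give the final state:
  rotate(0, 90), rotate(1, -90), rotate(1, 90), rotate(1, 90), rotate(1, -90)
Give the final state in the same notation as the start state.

t0: config: θ0=270°, θ1=180°
[1] after rotate(0, 90): config: θ0=0°, θ1=180°
[2] after rotate(1, -90): config: θ0=0°, θ1=180°
[3] after rotate(1, 90): config: θ0=0°, θ1=270°
[4] after rotate(1, 90): config: θ0=0°, θ1=0°
[5] after rotate(1, -90): config: θ0=0°, θ1=270°

config: θ0=0°, θ1=270°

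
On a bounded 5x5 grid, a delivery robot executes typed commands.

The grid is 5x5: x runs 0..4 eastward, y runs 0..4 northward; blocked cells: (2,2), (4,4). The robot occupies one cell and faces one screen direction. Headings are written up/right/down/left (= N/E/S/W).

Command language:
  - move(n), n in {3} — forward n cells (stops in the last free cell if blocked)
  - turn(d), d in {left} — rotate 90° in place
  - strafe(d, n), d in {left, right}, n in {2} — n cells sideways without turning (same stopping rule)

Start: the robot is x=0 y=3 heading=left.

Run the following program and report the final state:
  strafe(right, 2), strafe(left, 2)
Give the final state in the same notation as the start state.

x=0 y=2 heading=left

from: x=0 y=3 heading=left
[1] after strafe(right, 2): x=0 y=4 heading=left
[2] after strafe(left, 2): x=0 y=2 heading=left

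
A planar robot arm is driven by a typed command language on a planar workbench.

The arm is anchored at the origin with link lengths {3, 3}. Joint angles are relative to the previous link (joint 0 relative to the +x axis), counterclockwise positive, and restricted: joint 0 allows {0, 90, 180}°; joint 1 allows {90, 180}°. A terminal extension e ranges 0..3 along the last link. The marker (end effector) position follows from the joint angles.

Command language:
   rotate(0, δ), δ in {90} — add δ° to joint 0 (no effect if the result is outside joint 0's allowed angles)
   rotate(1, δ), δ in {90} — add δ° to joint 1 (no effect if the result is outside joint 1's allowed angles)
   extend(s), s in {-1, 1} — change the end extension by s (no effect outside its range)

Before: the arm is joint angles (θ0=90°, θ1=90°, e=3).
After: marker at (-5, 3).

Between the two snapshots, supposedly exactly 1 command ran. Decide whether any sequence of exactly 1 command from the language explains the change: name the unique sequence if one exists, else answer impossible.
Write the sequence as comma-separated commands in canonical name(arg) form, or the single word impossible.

extend(-1)

begin: joint angles (θ0=90°, θ1=90°, e=3)
step 1 (extend(-1)): joint angles (θ0=90°, θ1=90°, e=2)
no other 1-command option fits: unique.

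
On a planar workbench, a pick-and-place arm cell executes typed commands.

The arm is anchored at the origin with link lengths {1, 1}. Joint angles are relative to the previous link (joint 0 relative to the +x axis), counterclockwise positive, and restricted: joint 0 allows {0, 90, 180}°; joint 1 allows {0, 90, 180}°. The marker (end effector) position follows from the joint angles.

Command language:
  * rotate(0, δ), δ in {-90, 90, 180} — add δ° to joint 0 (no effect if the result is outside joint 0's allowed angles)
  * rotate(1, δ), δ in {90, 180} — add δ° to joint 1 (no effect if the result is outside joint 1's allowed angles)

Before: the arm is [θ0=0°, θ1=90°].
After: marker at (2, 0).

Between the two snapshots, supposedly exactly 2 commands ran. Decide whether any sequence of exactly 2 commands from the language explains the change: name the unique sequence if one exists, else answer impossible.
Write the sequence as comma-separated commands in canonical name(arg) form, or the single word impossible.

rotate(1, 90), rotate(1, 180)

key: order matters: swapping rotate(1, 90) and rotate(1, 180) lands elsewhere
initial: [θ0=0°, θ1=90°]
[1] after rotate(1, 90): [θ0=0°, θ1=180°]
[2] after rotate(1, 180): [θ0=0°, θ1=0°]
uniquely the one of 25 2-step routes that fits.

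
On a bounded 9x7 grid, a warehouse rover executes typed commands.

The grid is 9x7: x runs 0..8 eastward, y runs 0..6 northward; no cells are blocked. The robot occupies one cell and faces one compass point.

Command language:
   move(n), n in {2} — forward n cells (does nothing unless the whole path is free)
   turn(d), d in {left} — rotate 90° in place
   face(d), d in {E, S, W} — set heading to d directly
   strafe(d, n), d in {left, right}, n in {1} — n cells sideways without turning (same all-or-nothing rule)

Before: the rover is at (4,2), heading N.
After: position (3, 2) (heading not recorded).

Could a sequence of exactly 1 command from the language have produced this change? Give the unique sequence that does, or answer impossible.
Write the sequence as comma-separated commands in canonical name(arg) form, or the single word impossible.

from: at (4,2), heading N
[1] after strafe(left, 1): at (3,2), heading N
no rival 1-sequence matches.

strafe(left, 1)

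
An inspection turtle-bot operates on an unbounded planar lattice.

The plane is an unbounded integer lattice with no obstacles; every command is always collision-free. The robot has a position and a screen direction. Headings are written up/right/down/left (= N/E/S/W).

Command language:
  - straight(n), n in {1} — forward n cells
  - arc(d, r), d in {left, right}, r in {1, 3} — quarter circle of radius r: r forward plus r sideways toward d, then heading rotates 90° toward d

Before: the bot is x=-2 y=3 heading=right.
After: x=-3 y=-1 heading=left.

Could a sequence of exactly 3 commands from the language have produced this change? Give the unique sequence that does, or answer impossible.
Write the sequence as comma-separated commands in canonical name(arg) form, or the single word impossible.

key: position moved to (-3,-1) AND the heading swung to W — translation plus rotation needed
t0: x=-2 y=3 heading=right
t=1 straight(1) ⇒ x=-1 y=3 heading=right
t=2 arc(right, 1) ⇒ x=0 y=2 heading=down
t=3 arc(right, 3) ⇒ x=-3 y=-1 heading=left
all 125 alternatives checked — unique.

straight(1), arc(right, 1), arc(right, 3)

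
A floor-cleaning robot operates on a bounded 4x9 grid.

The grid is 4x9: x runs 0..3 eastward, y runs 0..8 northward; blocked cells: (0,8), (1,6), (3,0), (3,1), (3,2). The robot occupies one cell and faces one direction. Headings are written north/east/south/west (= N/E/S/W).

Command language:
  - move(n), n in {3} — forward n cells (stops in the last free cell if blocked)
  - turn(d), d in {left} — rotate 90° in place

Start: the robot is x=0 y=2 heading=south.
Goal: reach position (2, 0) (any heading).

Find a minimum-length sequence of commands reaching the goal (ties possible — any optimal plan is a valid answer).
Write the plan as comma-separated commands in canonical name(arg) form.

from: x=0 y=2 heading=south
t=1 move(3) ⇒ x=0 y=0 heading=south
t=2 turn(left) ⇒ x=0 y=0 heading=east
t=3 move(3) ⇒ x=2 y=0 heading=east
minimal: 3 command(s), checked below 3.

move(3), turn(left), move(3)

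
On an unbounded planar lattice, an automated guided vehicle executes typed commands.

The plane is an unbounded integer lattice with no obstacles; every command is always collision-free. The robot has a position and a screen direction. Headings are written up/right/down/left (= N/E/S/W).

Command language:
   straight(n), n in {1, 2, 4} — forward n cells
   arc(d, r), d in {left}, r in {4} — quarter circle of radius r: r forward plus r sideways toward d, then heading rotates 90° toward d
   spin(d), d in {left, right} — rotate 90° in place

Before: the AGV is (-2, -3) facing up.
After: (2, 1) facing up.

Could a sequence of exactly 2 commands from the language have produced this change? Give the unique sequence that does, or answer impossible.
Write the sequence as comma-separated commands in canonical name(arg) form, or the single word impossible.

spin(right), arc(left, 4)

key: still facing N at the end — net rotation zero over 2 steps
t0: (-2, -3) facing up
[1] after spin(right): (-2, -3) facing right
[2] after arc(left, 4): (2, 1) facing up
uniquely the one of 36 2-step routes that fits.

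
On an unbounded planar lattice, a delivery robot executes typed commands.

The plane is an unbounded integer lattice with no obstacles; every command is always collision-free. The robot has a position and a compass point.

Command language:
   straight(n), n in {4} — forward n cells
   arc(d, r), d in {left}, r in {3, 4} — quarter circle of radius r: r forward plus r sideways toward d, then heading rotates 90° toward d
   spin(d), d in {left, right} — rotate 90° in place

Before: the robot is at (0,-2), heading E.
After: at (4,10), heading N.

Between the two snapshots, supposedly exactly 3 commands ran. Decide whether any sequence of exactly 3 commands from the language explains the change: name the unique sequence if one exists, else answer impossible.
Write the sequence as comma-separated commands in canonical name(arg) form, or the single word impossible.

key: running straight(4) before arc(left, 4) would end elsewhere — order is forced
start: at (0,-2), heading E
step 1 (arc(left, 4)): at (4,2), heading N
step 2 (straight(4)): at (4,6), heading N
step 3 (straight(4)): at (4,10), heading N
no rival 3-sequence matches.

arc(left, 4), straight(4), straight(4)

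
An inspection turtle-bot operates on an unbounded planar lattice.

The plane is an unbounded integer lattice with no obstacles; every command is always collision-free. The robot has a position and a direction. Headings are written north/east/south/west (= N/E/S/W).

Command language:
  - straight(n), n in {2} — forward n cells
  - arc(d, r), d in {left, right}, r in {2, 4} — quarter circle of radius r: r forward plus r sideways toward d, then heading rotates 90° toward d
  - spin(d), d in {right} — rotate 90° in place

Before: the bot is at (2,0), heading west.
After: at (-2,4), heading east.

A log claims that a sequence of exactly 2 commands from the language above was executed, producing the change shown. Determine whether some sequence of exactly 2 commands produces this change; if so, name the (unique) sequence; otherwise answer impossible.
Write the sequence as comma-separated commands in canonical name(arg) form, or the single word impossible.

key: position moved to (-2,4) AND the heading swung to E — translation plus rotation needed
t0: at (2,0), heading west
1. arc(right, 4) → at (-2,4), heading north
2. spin(right) → at (-2,4), heading east
all 36 alternatives checked — unique.

arc(right, 4), spin(right)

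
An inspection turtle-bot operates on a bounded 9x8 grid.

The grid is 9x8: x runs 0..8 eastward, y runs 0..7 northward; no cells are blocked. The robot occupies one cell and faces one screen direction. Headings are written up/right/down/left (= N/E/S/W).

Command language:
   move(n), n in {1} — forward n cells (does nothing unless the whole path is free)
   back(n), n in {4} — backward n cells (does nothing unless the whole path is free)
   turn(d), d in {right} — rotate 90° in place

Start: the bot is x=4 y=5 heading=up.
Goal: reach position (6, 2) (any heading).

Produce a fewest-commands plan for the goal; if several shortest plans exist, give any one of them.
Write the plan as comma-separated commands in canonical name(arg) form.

t0: x=4 y=5 heading=up
t=1 move(1) ⇒ x=4 y=6 heading=up
t=2 back(4) ⇒ x=4 y=2 heading=up
t=3 turn(right) ⇒ x=4 y=2 heading=right
t=4 move(1) ⇒ x=5 y=2 heading=right
t=5 move(1) ⇒ x=6 y=2 heading=right
shorter routes all fall short; 5 is best.

move(1), back(4), turn(right), move(1), move(1)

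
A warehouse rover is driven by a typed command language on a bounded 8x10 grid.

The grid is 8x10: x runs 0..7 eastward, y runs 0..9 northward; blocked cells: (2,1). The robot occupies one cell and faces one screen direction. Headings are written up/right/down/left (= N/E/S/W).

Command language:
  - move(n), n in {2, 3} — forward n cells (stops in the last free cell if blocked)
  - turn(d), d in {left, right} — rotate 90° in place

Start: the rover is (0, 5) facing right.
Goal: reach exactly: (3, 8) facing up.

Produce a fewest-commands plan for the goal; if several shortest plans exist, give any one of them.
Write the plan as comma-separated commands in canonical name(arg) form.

move(3), turn(left), move(3)

start: (0, 5) facing right
1. move(3) → (3, 5) facing right
2. turn(left) → (3, 5) facing up
3. move(3) → (3, 8) facing up
nothing shorter than 3 reaches the goal.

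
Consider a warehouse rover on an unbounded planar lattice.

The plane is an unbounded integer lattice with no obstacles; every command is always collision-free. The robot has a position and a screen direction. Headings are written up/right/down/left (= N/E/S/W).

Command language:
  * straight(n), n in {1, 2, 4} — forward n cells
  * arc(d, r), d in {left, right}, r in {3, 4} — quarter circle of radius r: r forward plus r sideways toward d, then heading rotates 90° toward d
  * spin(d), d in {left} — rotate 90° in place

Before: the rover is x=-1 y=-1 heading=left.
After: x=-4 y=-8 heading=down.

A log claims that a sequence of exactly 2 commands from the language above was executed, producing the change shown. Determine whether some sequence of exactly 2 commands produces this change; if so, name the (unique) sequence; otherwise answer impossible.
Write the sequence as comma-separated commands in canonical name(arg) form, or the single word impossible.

key: cell and facing (now S) both changed — the 2 commands mix motion and turning
t0: x=-1 y=-1 heading=left
1. arc(left, 3) → x=-4 y=-4 heading=down
2. straight(4) → x=-4 y=-8 heading=down
no rival 2-sequence matches.

arc(left, 3), straight(4)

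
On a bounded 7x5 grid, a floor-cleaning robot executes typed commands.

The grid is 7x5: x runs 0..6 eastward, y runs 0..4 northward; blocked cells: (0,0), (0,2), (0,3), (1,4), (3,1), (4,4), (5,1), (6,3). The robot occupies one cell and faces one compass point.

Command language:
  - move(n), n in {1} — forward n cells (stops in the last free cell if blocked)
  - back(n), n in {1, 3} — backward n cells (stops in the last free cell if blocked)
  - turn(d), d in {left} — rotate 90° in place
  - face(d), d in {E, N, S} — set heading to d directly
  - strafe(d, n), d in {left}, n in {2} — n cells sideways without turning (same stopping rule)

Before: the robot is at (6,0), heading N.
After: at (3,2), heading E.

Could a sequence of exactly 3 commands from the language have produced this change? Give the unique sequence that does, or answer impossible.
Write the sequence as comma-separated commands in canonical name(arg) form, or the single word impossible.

face(E), strafe(left, 2), back(3)

key: position moved to (3,2) AND the heading swung to E — translation plus rotation needed
begin: at (6,0), heading N
step 1 (face(E)): at (6,0), heading E
step 2 (strafe(left, 2)): at (6,2), heading E
step 3 (back(3)): at (3,2), heading E
uniquely the one of 512 3-step routes that fits.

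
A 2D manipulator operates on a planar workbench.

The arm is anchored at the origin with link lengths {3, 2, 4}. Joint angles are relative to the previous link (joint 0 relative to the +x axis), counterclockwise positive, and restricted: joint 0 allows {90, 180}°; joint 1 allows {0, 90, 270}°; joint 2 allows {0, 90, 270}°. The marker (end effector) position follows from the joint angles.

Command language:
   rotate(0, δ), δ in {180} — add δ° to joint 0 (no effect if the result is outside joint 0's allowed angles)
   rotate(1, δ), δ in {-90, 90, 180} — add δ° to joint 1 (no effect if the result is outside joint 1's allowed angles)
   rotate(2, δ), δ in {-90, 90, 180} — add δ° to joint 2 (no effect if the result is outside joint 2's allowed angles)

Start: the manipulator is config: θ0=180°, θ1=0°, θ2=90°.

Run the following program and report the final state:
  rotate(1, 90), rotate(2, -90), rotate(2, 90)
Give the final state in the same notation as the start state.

config: θ0=180°, θ1=90°, θ2=90°

initial: config: θ0=180°, θ1=0°, θ2=90°
[1] after rotate(1, 90): config: θ0=180°, θ1=90°, θ2=90°
[2] after rotate(2, -90): config: θ0=180°, θ1=90°, θ2=0°
[3] after rotate(2, 90): config: θ0=180°, θ1=90°, θ2=90°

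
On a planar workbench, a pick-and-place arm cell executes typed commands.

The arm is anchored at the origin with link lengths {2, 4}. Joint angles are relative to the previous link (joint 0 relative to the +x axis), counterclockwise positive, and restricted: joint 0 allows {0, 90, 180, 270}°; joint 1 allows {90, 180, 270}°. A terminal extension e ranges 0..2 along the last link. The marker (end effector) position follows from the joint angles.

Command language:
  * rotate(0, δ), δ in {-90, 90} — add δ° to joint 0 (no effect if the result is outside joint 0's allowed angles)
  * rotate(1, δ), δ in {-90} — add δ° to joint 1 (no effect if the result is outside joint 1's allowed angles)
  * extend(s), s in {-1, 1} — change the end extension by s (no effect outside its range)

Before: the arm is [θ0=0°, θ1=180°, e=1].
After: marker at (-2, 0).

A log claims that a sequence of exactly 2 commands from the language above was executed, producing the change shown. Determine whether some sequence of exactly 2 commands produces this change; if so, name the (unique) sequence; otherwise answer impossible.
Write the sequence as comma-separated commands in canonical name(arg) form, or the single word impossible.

extend(-1), extend(-1)

begin: [θ0=0°, θ1=180°, e=1]
step 1 (extend(-1)): [θ0=0°, θ1=180°, e=0]
step 2 (extend(-1)): [θ0=0°, θ1=180°, e=0]
no rival 2-sequence matches.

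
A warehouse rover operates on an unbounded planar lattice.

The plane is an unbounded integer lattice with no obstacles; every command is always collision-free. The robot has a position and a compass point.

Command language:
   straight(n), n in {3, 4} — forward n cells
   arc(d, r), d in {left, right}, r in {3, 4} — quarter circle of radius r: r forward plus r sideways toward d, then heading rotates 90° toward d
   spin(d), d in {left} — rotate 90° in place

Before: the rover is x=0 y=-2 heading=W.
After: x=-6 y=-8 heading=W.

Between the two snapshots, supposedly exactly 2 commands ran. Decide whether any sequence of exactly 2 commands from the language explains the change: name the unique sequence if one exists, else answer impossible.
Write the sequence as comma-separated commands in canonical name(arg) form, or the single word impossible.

arc(left, 3), arc(right, 3)

key: still facing W at the end — net rotation zero over 2 steps
initial: x=0 y=-2 heading=W
1. arc(left, 3) → x=-3 y=-5 heading=S
2. arc(right, 3) → x=-6 y=-8 heading=W
all 49 alternatives checked — unique.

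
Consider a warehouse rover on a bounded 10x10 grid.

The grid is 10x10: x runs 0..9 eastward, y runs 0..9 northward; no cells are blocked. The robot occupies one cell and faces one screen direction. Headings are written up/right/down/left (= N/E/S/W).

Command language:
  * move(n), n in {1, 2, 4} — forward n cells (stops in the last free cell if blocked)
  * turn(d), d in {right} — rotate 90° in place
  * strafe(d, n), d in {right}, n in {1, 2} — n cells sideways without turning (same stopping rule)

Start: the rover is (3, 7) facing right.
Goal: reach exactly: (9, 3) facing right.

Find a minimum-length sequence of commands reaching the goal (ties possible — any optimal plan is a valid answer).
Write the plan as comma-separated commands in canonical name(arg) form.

move(2), strafe(right, 2), strafe(right, 2), move(4)

begin: (3, 7) facing right
step 1 (move(2)): (5, 7) facing right
step 2 (strafe(right, 2)): (5, 5) facing right
step 3 (strafe(right, 2)): (5, 3) facing right
step 4 (move(4)): (9, 3) facing right
no 3-step plan works, so 4 is optimal.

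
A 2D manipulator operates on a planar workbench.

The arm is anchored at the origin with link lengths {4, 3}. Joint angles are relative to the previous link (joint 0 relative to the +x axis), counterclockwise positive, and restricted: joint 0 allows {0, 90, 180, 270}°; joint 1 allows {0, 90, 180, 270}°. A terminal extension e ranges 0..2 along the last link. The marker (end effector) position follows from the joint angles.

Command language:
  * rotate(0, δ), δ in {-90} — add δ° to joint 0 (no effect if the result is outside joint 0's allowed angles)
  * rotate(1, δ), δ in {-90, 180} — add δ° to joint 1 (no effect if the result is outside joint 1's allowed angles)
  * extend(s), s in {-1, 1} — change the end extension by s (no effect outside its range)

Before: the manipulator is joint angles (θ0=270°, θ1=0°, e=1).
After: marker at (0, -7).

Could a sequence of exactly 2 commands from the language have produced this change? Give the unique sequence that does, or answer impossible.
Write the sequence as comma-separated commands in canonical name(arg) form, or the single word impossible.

extend(-1), extend(-1)

begin: joint angles (θ0=270°, θ1=0°, e=1)
1. extend(-1) → joint angles (θ0=270°, θ1=0°, e=0)
2. extend(-1) → joint angles (θ0=270°, θ1=0°, e=0)
no other 2-command option fits: unique.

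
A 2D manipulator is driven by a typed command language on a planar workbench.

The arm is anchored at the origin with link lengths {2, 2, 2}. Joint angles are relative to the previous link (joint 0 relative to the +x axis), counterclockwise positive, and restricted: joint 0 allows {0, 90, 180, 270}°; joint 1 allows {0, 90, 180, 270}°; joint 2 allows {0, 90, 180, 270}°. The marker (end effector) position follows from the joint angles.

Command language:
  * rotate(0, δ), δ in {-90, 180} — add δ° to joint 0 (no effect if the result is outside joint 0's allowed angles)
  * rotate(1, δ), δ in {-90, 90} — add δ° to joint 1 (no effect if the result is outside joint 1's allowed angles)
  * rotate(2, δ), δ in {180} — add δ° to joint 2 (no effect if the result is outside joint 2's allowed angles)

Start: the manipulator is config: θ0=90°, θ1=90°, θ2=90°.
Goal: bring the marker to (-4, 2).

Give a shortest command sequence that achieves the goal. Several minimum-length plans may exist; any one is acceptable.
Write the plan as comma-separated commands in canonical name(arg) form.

rotate(1, 90), rotate(1, 90), rotate(0, -90), rotate(0, 180)

begin: config: θ0=90°, θ1=90°, θ2=90°
[1] after rotate(1, 90): config: θ0=90°, θ1=180°, θ2=90°
[2] after rotate(1, 90): config: θ0=90°, θ1=270°, θ2=90°
[3] after rotate(0, -90): config: θ0=0°, θ1=270°, θ2=90°
[4] after rotate(0, 180): config: θ0=180°, θ1=270°, θ2=90°
minimal: 4 command(s), checked below 4.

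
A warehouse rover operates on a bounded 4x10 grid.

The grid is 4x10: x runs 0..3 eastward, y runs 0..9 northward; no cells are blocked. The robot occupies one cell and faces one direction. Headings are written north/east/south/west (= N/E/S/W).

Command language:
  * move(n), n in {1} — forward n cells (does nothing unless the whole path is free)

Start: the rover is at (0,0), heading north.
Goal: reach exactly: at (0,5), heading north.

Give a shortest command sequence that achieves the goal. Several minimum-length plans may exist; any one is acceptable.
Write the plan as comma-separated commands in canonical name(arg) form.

move(1), move(1), move(1), move(1), move(1)

start: at (0,0), heading north
step 1 (move(1)): at (0,1), heading north
step 2 (move(1)): at (0,2), heading north
step 3 (move(1)): at (0,3), heading north
step 4 (move(1)): at (0,4), heading north
step 5 (move(1)): at (0,5), heading north
minimal: 5 command(s), checked below 5.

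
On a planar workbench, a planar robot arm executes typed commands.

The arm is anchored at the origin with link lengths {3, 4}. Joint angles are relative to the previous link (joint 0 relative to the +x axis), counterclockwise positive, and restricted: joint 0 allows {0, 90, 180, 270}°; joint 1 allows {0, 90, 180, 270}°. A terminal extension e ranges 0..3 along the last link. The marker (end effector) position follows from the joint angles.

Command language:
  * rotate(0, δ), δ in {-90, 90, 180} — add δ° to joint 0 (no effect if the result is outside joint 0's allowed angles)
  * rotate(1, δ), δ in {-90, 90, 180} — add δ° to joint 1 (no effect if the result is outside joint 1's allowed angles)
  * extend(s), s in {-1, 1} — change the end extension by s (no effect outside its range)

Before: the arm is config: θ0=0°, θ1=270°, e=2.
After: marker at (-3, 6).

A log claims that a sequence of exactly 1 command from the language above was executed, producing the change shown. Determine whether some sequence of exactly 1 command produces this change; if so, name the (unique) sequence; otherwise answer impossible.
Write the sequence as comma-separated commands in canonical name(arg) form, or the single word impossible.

from: config: θ0=0°, θ1=270°, e=2
1. rotate(0, 180) → config: θ0=180°, θ1=270°, e=2
uniquely the one of 8 1-step routes that fits.

rotate(0, 180)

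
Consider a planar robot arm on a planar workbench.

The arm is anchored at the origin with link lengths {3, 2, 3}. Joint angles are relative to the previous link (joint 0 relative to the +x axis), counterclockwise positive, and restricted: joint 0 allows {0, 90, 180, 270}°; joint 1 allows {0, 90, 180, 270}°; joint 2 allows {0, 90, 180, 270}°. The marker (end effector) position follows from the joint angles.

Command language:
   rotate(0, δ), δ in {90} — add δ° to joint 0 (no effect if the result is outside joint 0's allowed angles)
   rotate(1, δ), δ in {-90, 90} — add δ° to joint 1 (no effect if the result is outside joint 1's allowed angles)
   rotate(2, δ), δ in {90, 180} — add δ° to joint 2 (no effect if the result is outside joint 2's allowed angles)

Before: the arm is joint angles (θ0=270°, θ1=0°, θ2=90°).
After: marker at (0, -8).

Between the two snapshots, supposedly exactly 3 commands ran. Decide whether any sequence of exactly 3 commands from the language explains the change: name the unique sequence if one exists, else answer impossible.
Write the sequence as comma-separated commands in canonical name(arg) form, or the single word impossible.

start: joint angles (θ0=270°, θ1=0°, θ2=90°)
step 1 (rotate(2, 90)): joint angles (θ0=270°, θ1=0°, θ2=180°)
step 2 (rotate(2, 90)): joint angles (θ0=270°, θ1=0°, θ2=270°)
step 3 (rotate(2, 90)): joint angles (θ0=270°, θ1=0°, θ2=0°)
no rival 3-sequence matches.

rotate(2, 90), rotate(2, 90), rotate(2, 90)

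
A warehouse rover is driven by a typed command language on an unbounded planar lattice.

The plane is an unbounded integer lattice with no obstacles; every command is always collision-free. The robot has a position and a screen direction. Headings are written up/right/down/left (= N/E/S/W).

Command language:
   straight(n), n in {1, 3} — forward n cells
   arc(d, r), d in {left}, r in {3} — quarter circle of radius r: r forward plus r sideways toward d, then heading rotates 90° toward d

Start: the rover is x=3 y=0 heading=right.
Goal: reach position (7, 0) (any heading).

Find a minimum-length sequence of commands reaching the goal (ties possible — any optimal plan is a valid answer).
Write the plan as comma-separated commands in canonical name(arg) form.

straight(3), straight(1)

from: x=3 y=0 heading=right
1. straight(3) → x=6 y=0 heading=right
2. straight(1) → x=7 y=0 heading=right
nothing shorter than 2 reaches the goal.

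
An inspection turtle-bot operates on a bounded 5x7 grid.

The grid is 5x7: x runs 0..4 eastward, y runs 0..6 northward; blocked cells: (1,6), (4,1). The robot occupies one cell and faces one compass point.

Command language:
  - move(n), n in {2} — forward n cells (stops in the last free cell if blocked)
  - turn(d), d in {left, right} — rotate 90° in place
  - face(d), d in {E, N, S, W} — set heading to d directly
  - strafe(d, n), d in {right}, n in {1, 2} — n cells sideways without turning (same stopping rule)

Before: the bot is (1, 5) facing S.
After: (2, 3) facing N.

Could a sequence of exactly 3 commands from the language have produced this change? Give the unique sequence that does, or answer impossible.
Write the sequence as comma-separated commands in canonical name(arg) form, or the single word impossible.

key: cell and facing (now N) both changed — the 3 commands mix motion and turning
t0: (1, 5) facing S
t=1 move(2) ⇒ (1, 3) facing S
t=2 face(N) ⇒ (1, 3) facing N
t=3 strafe(right, 1) ⇒ (2, 3) facing N
all 729 alternatives checked — unique.

move(2), face(N), strafe(right, 1)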